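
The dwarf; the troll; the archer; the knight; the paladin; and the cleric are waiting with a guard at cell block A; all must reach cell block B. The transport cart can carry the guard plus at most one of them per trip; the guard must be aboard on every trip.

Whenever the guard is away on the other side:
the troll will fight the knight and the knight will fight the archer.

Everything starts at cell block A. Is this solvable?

Yes

1. Guard goes to cell block B with the knight.
2. Guard goes back to cell block A alone.
3. Guard goes to cell block B with the dwarf.
4. Guard goes back to cell block A alone.
5. Guard goes to cell block B with the troll.
6. Guard goes back to cell block A with the knight.
7. Guard goes to cell block B with the archer.
8. Guard goes back to cell block A alone.
9. Guard goes to cell block B with the paladin.
10. Guard goes back to cell block A alone.
11. Guard goes to cell block B with the cleric.
12. Guard goes back to cell block A alone.
13. Guard goes to cell block B with the knight.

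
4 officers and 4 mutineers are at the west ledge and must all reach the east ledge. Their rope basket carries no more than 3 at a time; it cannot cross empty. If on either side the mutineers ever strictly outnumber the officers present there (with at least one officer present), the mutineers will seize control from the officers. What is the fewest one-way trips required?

Counting alone: each trip to the east ledge takes at most 3 across and each return brings at least 1 back, so after t trips out (and t−1 returns) at most 3t − (t−1) of the 8 are across; that first reaches 8 at t = 4, so at least 7 crossings are needed.
The safety rule pushes this higher. Following every safe sequence of crossings, the most of the 8 that can be at the east ledge as the rope basket arrives there on crossing 7 is 7 — never all 8.
So no plan with fewer than 9 crossings exists, and this one achieves 9:
1. 2 mutineers → the east ledge.  (the west ledge: 4O 2M; the east ledge: 0O 2M)
2. 1 mutineer ← the west ledge.  (the west ledge: 4O 3M; the east ledge: 0O 1M)
3. 3 mutineers → the east ledge.  (the west ledge: 4O 0M; the east ledge: 0O 4M)
4. 1 mutineer ← the west ledge.  (the west ledge: 4O 1M; the east ledge: 0O 3M)
5. 3 officers → the east ledge.  (the west ledge: 1O 1M; the east ledge: 3O 3M)
6. 1 officer and 1 mutineer ← the west ledge.  (the west ledge: 2O 2M; the east ledge: 2O 2M)
7. 2 officers → the east ledge.  (the west ledge: 0O 2M; the east ledge: 4O 2M)
8. 1 mutineer ← the west ledge.  (the west ledge: 0O 3M; the east ledge: 4O 1M)
9. 3 mutineers → the east ledge.  (the west ledge: 0O 0M; the east ledge: 4O 4M)

9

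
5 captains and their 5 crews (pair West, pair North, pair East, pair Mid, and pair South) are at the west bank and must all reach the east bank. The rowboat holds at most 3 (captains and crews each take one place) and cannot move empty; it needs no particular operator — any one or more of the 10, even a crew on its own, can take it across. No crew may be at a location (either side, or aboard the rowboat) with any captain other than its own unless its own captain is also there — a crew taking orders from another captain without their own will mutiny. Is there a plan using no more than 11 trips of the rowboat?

Yes

Yes — this plan uses 11 crossings (≤ 11):
1. captain West and crew West cross → the east bank.
2. captain West crosses ← the west bank.
3. crew East, crew Mid, and crew North cross → the east bank.
4. crew West crosses ← the west bank.
5. captain East, captain Mid, and captain North cross → the east bank.
6. captain North and crew North cross ← the west bank.
7. captain North, captain South, and captain West cross → the east bank.
8. crew East crosses ← the west bank.
9. crew North and crew West cross → the east bank.
10. crew West crosses ← the west bank.
11. crew East, crew South, and crew West cross → the east bank.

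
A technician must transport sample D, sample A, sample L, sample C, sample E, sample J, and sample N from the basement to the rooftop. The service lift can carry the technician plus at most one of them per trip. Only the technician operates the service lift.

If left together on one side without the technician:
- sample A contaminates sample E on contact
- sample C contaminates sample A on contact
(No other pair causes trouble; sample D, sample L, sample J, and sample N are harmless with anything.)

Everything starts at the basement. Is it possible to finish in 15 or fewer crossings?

Yes

Yes — this plan uses 15 crossings (≤ 15):
1. Technician goes to the rooftop with sample A.
2. Technician goes back to the basement alone.
3. Technician goes to the rooftop with sample D.
4. Technician goes back to the basement alone.
5. Technician goes to the rooftop with sample L.
6. Technician goes back to the basement alone.
7. Technician goes to the rooftop with sample C.
8. Technician goes back to the basement with sample A.
9. Technician goes to the rooftop with sample E.
10. Technician goes back to the basement alone.
11. Technician goes to the rooftop with sample J.
12. Technician goes back to the basement alone.
13. Technician goes to the rooftop with sample N.
14. Technician goes back to the basement alone.
15. Technician goes to the rooftop with sample A.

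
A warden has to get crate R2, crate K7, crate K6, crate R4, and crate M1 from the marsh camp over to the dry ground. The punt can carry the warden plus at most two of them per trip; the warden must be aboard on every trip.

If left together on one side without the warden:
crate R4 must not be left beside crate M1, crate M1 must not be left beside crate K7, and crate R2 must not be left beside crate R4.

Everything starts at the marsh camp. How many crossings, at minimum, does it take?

Counting alone: the warden can take at most 2 across per trip to the dry ground, so moving all 5 needs at least 3 loaded trips out, with a return between consecutive ones — at least 5 crossings.
The plan below uses exactly 5 crossings, so it is optimal:
1. Warden goes to the dry ground with crate M1 and crate R2.  [the marsh camp: crate K6, crate K7, crate R4 | the dry ground: crate M1, crate R2]
2. Warden goes back to the marsh camp alone.  [the marsh camp: crate K6, crate K7, crate R4 | the dry ground: crate M1, crate R2]
3. Warden goes to the dry ground with crate K6.  [the marsh camp: crate K7, crate R4 | the dry ground: crate K6, crate M1, crate R2]
4. Warden goes back to the marsh camp alone.  [the marsh camp: crate K7, crate R4 | the dry ground: crate K6, crate M1, crate R2]
5. Warden goes to the dry ground with crate K7 and crate R4.  [the marsh camp: — | the dry ground: crate K6, crate K7, crate M1, crate R2, crate R4]

5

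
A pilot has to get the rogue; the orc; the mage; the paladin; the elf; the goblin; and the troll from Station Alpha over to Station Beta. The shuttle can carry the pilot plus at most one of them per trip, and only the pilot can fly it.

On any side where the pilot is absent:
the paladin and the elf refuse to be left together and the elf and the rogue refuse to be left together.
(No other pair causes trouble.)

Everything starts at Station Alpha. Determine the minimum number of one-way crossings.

15

Counting alone: the pilot can take at most 1 across per trip to Station Beta, so moving all 7 needs at least 7 loaded trips out, with a return between consecutive ones — at least 13 crossings.
The safety rule pushes this higher. Following every safe sequence of crossings, the most of the 7 that can be at Station Beta as the shuttle arrives there on crossing 13 is 6 — never all 7.
So no plan with fewer than 15 crossings exists, and this one achieves 15:
1. Pilot goes to Station Beta with the elf.  [Station Alpha: the goblin, the mage, the orc, the paladin, the rogue, the troll | Station Beta: the elf]
2. Pilot goes back to Station Alpha alone.  [Station Alpha: the goblin, the mage, the orc, the paladin, the rogue, the troll | Station Beta: the elf]
3. Pilot goes to Station Beta with the rogue.  [Station Alpha: the goblin, the mage, the orc, the paladin, the troll | Station Beta: the elf, the rogue]
4. Pilot goes back to Station Alpha with the elf.  [Station Alpha: the elf, the goblin, the mage, the orc, the paladin, the troll | Station Beta: the rogue]
5. Pilot goes to Station Beta with the paladin.  [Station Alpha: the elf, the goblin, the mage, the orc, the troll | Station Beta: the paladin, the rogue]
6. Pilot goes back to Station Alpha alone.  [Station Alpha: the elf, the goblin, the mage, the orc, the troll | Station Beta: the paladin, the rogue]
7. Pilot goes to Station Beta with the orc.  [Station Alpha: the elf, the goblin, the mage, the troll | Station Beta: the orc, the paladin, the rogue]
8. Pilot goes back to Station Alpha alone.  [Station Alpha: the elf, the goblin, the mage, the troll | Station Beta: the orc, the paladin, the rogue]
9. Pilot goes to Station Beta with the mage.  [Station Alpha: the elf, the goblin, the troll | Station Beta: the mage, the orc, the paladin, the rogue]
10. Pilot goes back to Station Alpha alone.  [Station Alpha: the elf, the goblin, the troll | Station Beta: the mage, the orc, the paladin, the rogue]
11. Pilot goes to Station Beta with the goblin.  [Station Alpha: the elf, the troll | Station Beta: the goblin, the mage, the orc, the paladin, the rogue]
12. Pilot goes back to Station Alpha alone.  [Station Alpha: the elf, the troll | Station Beta: the goblin, the mage, the orc, the paladin, the rogue]
13. Pilot goes to Station Beta with the troll.  [Station Alpha: the elf | Station Beta: the goblin, the mage, the orc, the paladin, the rogue, the troll]
14. Pilot goes back to Station Alpha alone.  [Station Alpha: the elf | Station Beta: the goblin, the mage, the orc, the paladin, the rogue, the troll]
15. Pilot goes to Station Beta with the elf.  [Station Alpha: — | Station Beta: the elf, the goblin, the mage, the orc, the paladin, the rogue, the troll]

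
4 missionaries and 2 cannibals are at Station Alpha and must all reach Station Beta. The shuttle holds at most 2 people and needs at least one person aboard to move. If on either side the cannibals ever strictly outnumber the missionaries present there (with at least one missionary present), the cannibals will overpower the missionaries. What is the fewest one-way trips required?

9

Counting alone: each trip to Station Beta takes at most 2 across and each return brings at least 1 back, so after t trips out (and t−1 returns) at most 2t − (t−1) of the 6 are across; that first reaches 6 at t = 5, so at least 9 crossings are needed.
The plan below uses exactly 9 crossings, so it is optimal:
1. 2 cannibals → Station Beta.  (Station Alpha: 4M 0C; Station Beta: 0M 2C)
2. 1 cannibal ← Station Alpha.  (Station Alpha: 4M 1C; Station Beta: 0M 1C)
3. 2 missionaries → Station Beta.  (Station Alpha: 2M 1C; Station Beta: 2M 1C)
4. 1 cannibal ← Station Alpha.  (Station Alpha: 2M 2C; Station Beta: 2M 0C)
5. 2 cannibals → Station Beta.  (Station Alpha: 2M 0C; Station Beta: 2M 2C)
6. 1 cannibal ← Station Alpha.  (Station Alpha: 2M 1C; Station Beta: 2M 1C)
7. 1 missionary and 1 cannibal → Station Beta.  (Station Alpha: 1M 0C; Station Beta: 3M 2C)
8. 1 cannibal ← Station Alpha.  (Station Alpha: 1M 1C; Station Beta: 3M 1C)
9. 1 missionary and 1 cannibal → Station Beta.  (Station Alpha: 0M 0C; Station Beta: 4M 2C)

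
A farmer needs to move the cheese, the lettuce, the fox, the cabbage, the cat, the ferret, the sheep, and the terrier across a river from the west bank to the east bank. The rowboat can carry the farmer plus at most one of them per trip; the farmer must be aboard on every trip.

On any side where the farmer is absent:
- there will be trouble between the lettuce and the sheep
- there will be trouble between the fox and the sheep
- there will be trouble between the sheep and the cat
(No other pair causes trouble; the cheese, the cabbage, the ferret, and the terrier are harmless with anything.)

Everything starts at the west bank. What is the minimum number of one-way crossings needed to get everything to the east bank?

impossible

Following every safe sequence of crossings from the start, the most of the 8 that can be at the east bank as the rowboat arrives there on crossings 1, 3, 5, 7, 9, 11 is 1, 2, 3, 4, 5, 6 respectively; the best ever achieved is 6 of 8.
From crossing 13 on, no configuration arises that was not already reachable earlier: only 144 distinct safe configurations (who is on which side, and where the rowboat is) can ever be reached, none of them has everyone across, and every continuation just revisits them. So no valid plan exists.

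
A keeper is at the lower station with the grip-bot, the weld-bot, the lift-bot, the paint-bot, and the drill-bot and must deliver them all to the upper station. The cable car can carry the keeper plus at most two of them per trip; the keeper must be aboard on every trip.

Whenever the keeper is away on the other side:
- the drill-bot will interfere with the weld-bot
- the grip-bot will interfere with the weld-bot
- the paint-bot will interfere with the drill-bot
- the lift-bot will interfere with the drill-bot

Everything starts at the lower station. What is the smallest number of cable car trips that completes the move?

5

Counting alone: the keeper can take at most 2 across per trip to the upper station, so moving all 5 needs at least 3 loaded trips out, with a return between consecutive ones — at least 5 crossings.
The plan below uses exactly 5 crossings, so it is optimal:
1. Keeper goes to the upper station with the drill-bot and the grip-bot.
2. Keeper goes back to the lower station alone.
3. Keeper goes to the upper station with the lift-bot and the paint-bot.
4. Keeper goes back to the lower station with the drill-bot.
5. Keeper goes to the upper station with the drill-bot and the weld-bot.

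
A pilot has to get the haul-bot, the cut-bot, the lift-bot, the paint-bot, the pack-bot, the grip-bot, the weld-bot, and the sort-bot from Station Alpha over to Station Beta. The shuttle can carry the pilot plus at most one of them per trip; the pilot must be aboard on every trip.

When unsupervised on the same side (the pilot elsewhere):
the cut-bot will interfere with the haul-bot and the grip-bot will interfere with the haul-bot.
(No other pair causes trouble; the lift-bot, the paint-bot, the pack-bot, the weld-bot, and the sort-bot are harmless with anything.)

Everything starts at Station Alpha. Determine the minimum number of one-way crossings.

Counting alone: the pilot can take at most 1 across per trip to Station Beta, so moving all 8 needs at least 8 loaded trips out, with a return between consecutive ones — at least 15 crossings.
The safety rule pushes this higher. Following every safe sequence of crossings, the most of the 8 that can be at Station Beta as the shuttle arrives there on crossing 15 is 7 — never all 8.
So no plan with fewer than 17 crossings exists, and this one achieves 17:
1. Pilot goes to Station Beta with the haul-bot.  [Station Alpha: the cut-bot, the grip-bot, the lift-bot, the pack-bot, the paint-bot, the sort-bot, the weld-bot | Station Beta: the haul-bot]
2. Pilot goes back to Station Alpha alone.  [Station Alpha: the cut-bot, the grip-bot, the lift-bot, the pack-bot, the paint-bot, the sort-bot, the weld-bot | Station Beta: the haul-bot]
3. Pilot goes to Station Beta with the cut-bot.  [Station Alpha: the grip-bot, the lift-bot, the pack-bot, the paint-bot, the sort-bot, the weld-bot | Station Beta: the cut-bot, the haul-bot]
4. Pilot goes back to Station Alpha with the haul-bot.  [Station Alpha: the grip-bot, the haul-bot, the lift-bot, the pack-bot, the paint-bot, the sort-bot, the weld-bot | Station Beta: the cut-bot]
5. Pilot goes to Station Beta with the grip-bot.  [Station Alpha: the haul-bot, the lift-bot, the pack-bot, the paint-bot, the sort-bot, the weld-bot | Station Beta: the cut-bot, the grip-bot]
6. Pilot goes back to Station Alpha alone.  [Station Alpha: the haul-bot, the lift-bot, the pack-bot, the paint-bot, the sort-bot, the weld-bot | Station Beta: the cut-bot, the grip-bot]
7. Pilot goes to Station Beta with the lift-bot.  [Station Alpha: the haul-bot, the pack-bot, the paint-bot, the sort-bot, the weld-bot | Station Beta: the cut-bot, the grip-bot, the lift-bot]
8. Pilot goes back to Station Alpha alone.  [Station Alpha: the haul-bot, the pack-bot, the paint-bot, the sort-bot, the weld-bot | Station Beta: the cut-bot, the grip-bot, the lift-bot]
9. Pilot goes to Station Beta with the paint-bot.  [Station Alpha: the haul-bot, the pack-bot, the sort-bot, the weld-bot | Station Beta: the cut-bot, the grip-bot, the lift-bot, the paint-bot]
10. Pilot goes back to Station Alpha alone.  [Station Alpha: the haul-bot, the pack-bot, the sort-bot, the weld-bot | Station Beta: the cut-bot, the grip-bot, the lift-bot, the paint-bot]
11. Pilot goes to Station Beta with the pack-bot.  [Station Alpha: the haul-bot, the sort-bot, the weld-bot | Station Beta: the cut-bot, the grip-bot, the lift-bot, the pack-bot, the paint-bot]
12. Pilot goes back to Station Alpha alone.  [Station Alpha: the haul-bot, the sort-bot, the weld-bot | Station Beta: the cut-bot, the grip-bot, the lift-bot, the pack-bot, the paint-bot]
13. Pilot goes to Station Beta with the weld-bot.  [Station Alpha: the haul-bot, the sort-bot | Station Beta: the cut-bot, the grip-bot, the lift-bot, the pack-bot, the paint-bot, the weld-bot]
14. Pilot goes back to Station Alpha alone.  [Station Alpha: the haul-bot, the sort-bot | Station Beta: the cut-bot, the grip-bot, the lift-bot, the pack-bot, the paint-bot, the weld-bot]
15. Pilot goes to Station Beta with the sort-bot.  [Station Alpha: the haul-bot | Station Beta: the cut-bot, the grip-bot, the lift-bot, the pack-bot, the paint-bot, the sort-bot, the weld-bot]
16. Pilot goes back to Station Alpha alone.  [Station Alpha: the haul-bot | Station Beta: the cut-bot, the grip-bot, the lift-bot, the pack-bot, the paint-bot, the sort-bot, the weld-bot]
17. Pilot goes to Station Beta with the haul-bot.  [Station Alpha: — | Station Beta: the cut-bot, the grip-bot, the haul-bot, the lift-bot, the pack-bot, the paint-bot, the sort-bot, the weld-bot]

17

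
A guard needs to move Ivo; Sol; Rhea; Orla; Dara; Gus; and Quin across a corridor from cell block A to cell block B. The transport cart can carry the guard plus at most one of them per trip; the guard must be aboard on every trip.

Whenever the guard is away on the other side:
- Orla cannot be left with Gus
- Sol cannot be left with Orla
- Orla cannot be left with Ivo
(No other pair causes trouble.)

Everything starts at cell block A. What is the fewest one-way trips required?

Following every safe sequence of crossings from the start, the most of the 7 that can be at cell block B as the transport cart arrives there on crossings 1, 3, 5, 7, 9 is 1, 2, 3, 4, 5 respectively; the best ever achieved is 5 of 7.
From crossing 11 on, no configuration arises that was not already reachable earlier: only 72 distinct safe configurations (who is on which side, and where the transport cart is) can ever be reached, none of them has everyone across, and every continuation just revisits them. So no valid plan exists.

impossible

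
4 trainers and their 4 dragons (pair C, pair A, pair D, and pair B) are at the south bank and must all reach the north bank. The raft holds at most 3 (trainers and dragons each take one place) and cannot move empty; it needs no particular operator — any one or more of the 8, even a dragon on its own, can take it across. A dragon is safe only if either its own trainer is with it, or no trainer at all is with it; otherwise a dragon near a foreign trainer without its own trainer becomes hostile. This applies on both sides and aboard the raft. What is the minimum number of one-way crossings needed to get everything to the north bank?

Counting alone: each trip to the north bank takes at most 3 across and each return brings at least 1 back, so after t trips out (and t−1 returns) at most 3t − (t−1) of the 8 are across; that first reaches 8 at t = 4, so at least 7 crossings are needed.
The safety rule pushes this higher. Following every safe sequence of crossings, the most of the 8 that can be at the north bank as the raft arrives there on crossing 7 is 7 — never all 8.
So no plan with fewer than 9 crossings exists, and this one achieves 9:
1. dragon C and trainer C cross → the north bank.
2. trainer C crosses ← the south bank.
3. dragon A, trainer A, and trainer C cross → the north bank.
4. dragon C and trainer C cross ← the south bank.
5. trainer B, trainer C, and trainer D cross → the north bank.
6. dragon A crosses ← the south bank.
7. dragon A and dragon C cross → the north bank.
8. dragon C crosses ← the south bank.
9. dragon B, dragon C, and dragon D cross → the north bank.

9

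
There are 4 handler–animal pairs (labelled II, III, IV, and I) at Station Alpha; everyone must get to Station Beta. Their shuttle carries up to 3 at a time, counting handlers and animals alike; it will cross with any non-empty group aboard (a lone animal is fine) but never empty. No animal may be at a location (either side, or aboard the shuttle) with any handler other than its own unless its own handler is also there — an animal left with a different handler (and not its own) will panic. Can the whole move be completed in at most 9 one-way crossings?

Yes

Yes — this plan uses 9 crossings (≤ 9):
1. animal II and handler II cross → Station Beta.
2. handler II crosses ← Station Alpha.
3. animal III, handler II, and handler III cross → Station Beta.
4. animal II and handler II cross ← Station Alpha.
5. handler I, handler II, and handler IV cross → Station Beta.
6. animal III crosses ← Station Alpha.
7. animal II and animal III cross → Station Beta.
8. animal II crosses ← Station Alpha.
9. animal I, animal II, and animal IV cross → Station Beta.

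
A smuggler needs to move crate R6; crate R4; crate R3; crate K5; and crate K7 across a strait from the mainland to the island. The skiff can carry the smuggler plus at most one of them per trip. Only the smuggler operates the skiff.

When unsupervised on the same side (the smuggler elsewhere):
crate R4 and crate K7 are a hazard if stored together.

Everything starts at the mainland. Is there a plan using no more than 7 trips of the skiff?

No

Counting alone: the smuggler can take at most 1 across per trip to the island, so moving all 5 needs at least 5 loaded trips out, with a return between consecutive ones — at least 9 crossings.
Since 7 < 9, 7 crossings cannot be enough. (The shortest complete plan in fact takes 9:)
1. Smuggler goes to the island with crate R4.
2. Smuggler goes back to the mainland alone.
3. Smuggler goes to the island with crate R6.
4. Smuggler goes back to the mainland alone.
5. Smuggler goes to the island with crate R3.
6. Smuggler goes back to the mainland alone.
7. Smuggler goes to the island with crate K5.
8. Smuggler goes back to the mainland alone.
9. Smuggler goes to the island with crate K7.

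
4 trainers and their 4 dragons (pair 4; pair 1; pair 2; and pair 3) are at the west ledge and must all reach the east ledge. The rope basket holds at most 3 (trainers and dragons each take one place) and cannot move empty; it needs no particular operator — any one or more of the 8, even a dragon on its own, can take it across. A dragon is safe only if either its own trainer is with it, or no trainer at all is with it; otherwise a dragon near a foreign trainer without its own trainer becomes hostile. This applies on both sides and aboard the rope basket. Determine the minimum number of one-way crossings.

9

Counting alone: each trip to the east ledge takes at most 3 across and each return brings at least 1 back, so after t trips out (and t−1 returns) at most 3t − (t−1) of the 8 are across; that first reaches 8 at t = 4, so at least 7 crossings are needed.
The safety rule pushes this higher. Following every safe sequence of crossings, the most of the 8 that can be at the east ledge as the rope basket arrives there on crossing 7 is 7 — never all 8.
So no plan with fewer than 9 crossings exists, and this one achieves 9:
1. dragon 4 and trainer 4 cross → the east ledge.
2. trainer 4 crosses ← the west ledge.
3. dragon 1, trainer 1, and trainer 4 cross → the east ledge.
4. dragon 4 and trainer 4 cross ← the west ledge.
5. trainer 2, trainer 3, and trainer 4 cross → the east ledge.
6. dragon 1 crosses ← the west ledge.
7. dragon 1 and dragon 4 cross → the east ledge.
8. dragon 4 crosses ← the west ledge.
9. dragon 2, dragon 3, and dragon 4 cross → the east ledge.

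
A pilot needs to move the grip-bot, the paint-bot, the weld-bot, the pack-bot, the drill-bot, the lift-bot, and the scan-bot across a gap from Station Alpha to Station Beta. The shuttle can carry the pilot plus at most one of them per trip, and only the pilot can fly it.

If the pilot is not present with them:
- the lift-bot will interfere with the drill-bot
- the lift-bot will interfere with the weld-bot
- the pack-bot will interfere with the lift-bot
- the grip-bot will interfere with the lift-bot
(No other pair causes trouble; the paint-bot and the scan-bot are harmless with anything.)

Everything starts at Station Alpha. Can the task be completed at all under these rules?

Following every safe sequence of crossings from the start, the most of the 7 that can be at Station Beta as the shuttle arrives there on crossings 1, 3, 5, 7 is 1, 2, 3, 4 respectively; the best ever achieved is 4 of 7.
From crossing 9 on, no configuration arises that was not already reachable earlier: only 44 distinct safe configurations (who is on which side, and where the shuttle is) can ever be reached, none of them has everyone across, and every continuation just revisits them. So no valid plan exists.

No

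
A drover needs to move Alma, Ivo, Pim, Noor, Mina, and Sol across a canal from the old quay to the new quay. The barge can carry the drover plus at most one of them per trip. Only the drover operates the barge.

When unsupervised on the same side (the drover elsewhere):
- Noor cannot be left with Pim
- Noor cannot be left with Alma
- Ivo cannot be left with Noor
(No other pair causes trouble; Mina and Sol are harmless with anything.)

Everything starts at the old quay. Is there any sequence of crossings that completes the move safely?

Following every safe sequence of crossings from the start, the most of the 6 that can be at the new quay as the barge arrives there on crossings 1, 3, 5, 7 is 1, 2, 3, 4 respectively; the best ever achieved is 4 of 6.
From crossing 9 on, no configuration arises that was not already reachable earlier: only 36 distinct safe configurations (who is on which side, and where the barge is) can ever be reached, none of them has everyone across, and every continuation just revisits them. So no valid plan exists.

No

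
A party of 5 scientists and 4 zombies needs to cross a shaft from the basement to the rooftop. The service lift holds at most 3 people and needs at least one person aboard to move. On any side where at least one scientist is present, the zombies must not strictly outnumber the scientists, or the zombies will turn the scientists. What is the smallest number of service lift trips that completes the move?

7

Counting alone: each trip to the rooftop takes at most 3 across and each return brings at least 1 back, so after t trips out (and t−1 returns) at most 3t − (t−1) of the 9 are across; that first reaches 9 at t = 4, so at least 7 crossings are needed.
The plan below uses exactly 7 crossings, so it is optimal:
1. 3 zombies → the rooftop.  (the basement: 5S 1Z; the rooftop: 0S 3Z)
2. 1 zombie ← the basement.  (the basement: 5S 2Z; the rooftop: 0S 2Z)
3. 3 scientists → the rooftop.  (the basement: 2S 2Z; the rooftop: 3S 2Z)
4. 1 scientist ← the basement.  (the basement: 3S 2Z; the rooftop: 2S 2Z)
5. 2 scientists and 1 zombie → the rooftop.  (the basement: 1S 1Z; the rooftop: 4S 3Z)
6. 1 scientist ← the basement.  (the basement: 2S 1Z; the rooftop: 3S 3Z)
7. 2 scientists and 1 zombie → the rooftop.  (the basement: 0S 0Z; the rooftop: 5S 4Z)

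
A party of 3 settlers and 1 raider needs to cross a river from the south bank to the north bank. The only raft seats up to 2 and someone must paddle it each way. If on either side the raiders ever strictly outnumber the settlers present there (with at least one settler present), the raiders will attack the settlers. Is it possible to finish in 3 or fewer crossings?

Counting alone: each trip to the north bank takes at most 2 across and each return brings at least 1 back, so after t trips out (and t−1 returns) at most 2t − (t−1) of the 4 are across; that first reaches 4 at t = 3, so at least 5 crossings are needed.
Since 3 < 5, 3 crossings cannot be enough. (The shortest complete plan in fact takes 5:)
1. 1 settler and 1 raider → the north bank.  (the south bank: 2S 0R; the north bank: 1S 1R)
2. 1 raider ← the south bank.  (the south bank: 2S 1R; the north bank: 1S 0R)
3. 1 settler and 1 raider → the north bank.  (the south bank: 1S 0R; the north bank: 2S 1R)
4. 1 raider ← the south bank.  (the south bank: 1S 1R; the north bank: 2S 0R)
5. 1 settler and 1 raider → the north bank.  (the south bank: 0S 0R; the north bank: 3S 1R)

No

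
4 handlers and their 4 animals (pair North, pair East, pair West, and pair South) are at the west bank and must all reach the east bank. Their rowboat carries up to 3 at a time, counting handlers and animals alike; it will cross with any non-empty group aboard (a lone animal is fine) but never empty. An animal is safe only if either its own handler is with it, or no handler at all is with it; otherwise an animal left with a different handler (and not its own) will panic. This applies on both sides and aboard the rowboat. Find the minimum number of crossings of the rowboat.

9

Counting alone: each trip to the east bank takes at most 3 across and each return brings at least 1 back, so after t trips out (and t−1 returns) at most 3t − (t−1) of the 8 are across; that first reaches 8 at t = 4, so at least 7 crossings are needed.
The safety rule pushes this higher. Following every safe sequence of crossings, the most of the 8 that can be at the east bank as the rowboat arrives there on crossing 7 is 7 — never all 8.
So no plan with fewer than 9 crossings exists, and this one achieves 9:
1. animal North and handler North cross → the east bank.
2. handler North crosses ← the west bank.
3. animal East, handler East, and handler North cross → the east bank.
4. animal North and handler North cross ← the west bank.
5. handler North, handler South, and handler West cross → the east bank.
6. animal East crosses ← the west bank.
7. animal East and animal North cross → the east bank.
8. animal North crosses ← the west bank.
9. animal North, animal South, and animal West cross → the east bank.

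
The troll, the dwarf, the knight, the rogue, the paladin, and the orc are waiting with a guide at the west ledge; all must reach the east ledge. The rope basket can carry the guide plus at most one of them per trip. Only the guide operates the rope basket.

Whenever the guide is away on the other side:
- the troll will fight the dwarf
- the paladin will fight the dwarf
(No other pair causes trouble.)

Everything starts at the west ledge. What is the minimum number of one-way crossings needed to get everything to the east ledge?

Counting alone: the guide can take at most 1 across per trip to the east ledge, so moving all 6 needs at least 6 loaded trips out, with a return between consecutive ones — at least 11 crossings.
The safety rule pushes this higher. Following every safe sequence of crossings, the most of the 6 that can be at the east ledge as the rope basket arrives there on crossing 11 is 5 — never all 6.
So no plan with fewer than 13 crossings exists, and this one achieves 13:
1. Guide goes to the east ledge with the dwarf.  [the west ledge: the knight, the orc, the paladin, the rogue, the troll | the east ledge: the dwarf]
2. Guide goes back to the west ledge alone.  [the west ledge: the knight, the orc, the paladin, the rogue, the troll | the east ledge: the dwarf]
3. Guide goes to the east ledge with the troll.  [the west ledge: the knight, the orc, the paladin, the rogue | the east ledge: the dwarf, the troll]
4. Guide goes back to the west ledge with the dwarf.  [the west ledge: the dwarf, the knight, the orc, the paladin, the rogue | the east ledge: the troll]
5. Guide goes to the east ledge with the paladin.  [the west ledge: the dwarf, the knight, the orc, the rogue | the east ledge: the paladin, the troll]
6. Guide goes back to the west ledge alone.  [the west ledge: the dwarf, the knight, the orc, the rogue | the east ledge: the paladin, the troll]
7. Guide goes to the east ledge with the knight.  [the west ledge: the dwarf, the orc, the rogue | the east ledge: the knight, the paladin, the troll]
8. Guide goes back to the west ledge alone.  [the west ledge: the dwarf, the orc, the rogue | the east ledge: the knight, the paladin, the troll]
9. Guide goes to the east ledge with the rogue.  [the west ledge: the dwarf, the orc | the east ledge: the knight, the paladin, the rogue, the troll]
10. Guide goes back to the west ledge alone.  [the west ledge: the dwarf, the orc | the east ledge: the knight, the paladin, the rogue, the troll]
11. Guide goes to the east ledge with the orc.  [the west ledge: the dwarf | the east ledge: the knight, the orc, the paladin, the rogue, the troll]
12. Guide goes back to the west ledge alone.  [the west ledge: the dwarf | the east ledge: the knight, the orc, the paladin, the rogue, the troll]
13. Guide goes to the east ledge with the dwarf.  [the west ledge: — | the east ledge: the dwarf, the knight, the orc, the paladin, the rogue, the troll]

13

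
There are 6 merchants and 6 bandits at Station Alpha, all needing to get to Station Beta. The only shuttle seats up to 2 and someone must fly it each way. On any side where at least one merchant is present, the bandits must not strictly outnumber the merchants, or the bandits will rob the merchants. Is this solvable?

Following every safe sequence of crossings from the start, the most of the 12 that can be at Station Beta as the shuttle arrives there on crossings 1, 3, 5, 7, 9 is 2, 3, 4, 5, 6 respectively; the best ever achieved is 6 of 12.
From crossing 11 on, no configuration arises that was not already reachable earlier: only 15 distinct safe configurations (who is on which side, and where the shuttle is) can ever be reached, none of them has everyone across, and every continuation just revisits them. They are: 0 merchants + 0 bandits across (shuttle back at the start); 0 merchants + 1 bandit across (shuttle there); 0 merchants + 1 bandit across (shuttle back at the start); 0 merchants + 2 bandits across (shuttle there); 0 merchants + 2 bandits across (shuttle back at the start); 0 merchants + 3 bandits across (shuttle there); 0 merchants + 3 bandits across (shuttle back at the start); 0 merchants + 4 bandits across (shuttle there); 0 merchants + 4 bandits across (shuttle back at the start); 0 merchants + 5 bandits across (shuttle there); 0 merchants + 5 bandits across (shuttle back at the start); 0 merchants + 6 bandits across (shuttle there); 1 merchant + 1 bandit across (shuttle there); 1 merchant + 1 bandit across (shuttle back at the start); 2 merchants + 2 bandits across (shuttle there). So no valid plan exists.

No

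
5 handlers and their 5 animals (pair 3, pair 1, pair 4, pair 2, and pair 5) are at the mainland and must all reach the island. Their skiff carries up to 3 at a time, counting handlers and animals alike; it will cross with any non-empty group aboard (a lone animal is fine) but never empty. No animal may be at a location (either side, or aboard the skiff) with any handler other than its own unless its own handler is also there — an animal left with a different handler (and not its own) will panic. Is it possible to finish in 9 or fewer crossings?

No

Counting alone: each trip to the island takes at most 3 across and each return brings at least 1 back, so after t trips out (and t−1 returns) at most 3t − (t−1) of the 10 are across; that first reaches 10 at t = 5, so at least 9 crossings are needed.
The safety rule pushes this higher. Following every safe sequence of crossings, the most of the 10 that can be at the island as the skiff arrives there on crossing 9 is 9 — never all 10.
So the move cannot be finished within 9 crossings. (The shortest complete plan takes 11:)
1. animal 3 and handler 3 cross → the island.
2. handler 3 crosses ← the mainland.
3. animal 1, animal 2, and animal 4 cross → the island.
4. animal 3 crosses ← the mainland.
5. handler 1, handler 2, and handler 4 cross → the island.
6. animal 1 and handler 1 cross ← the mainland.
7. handler 1, handler 3, and handler 5 cross → the island.
8. animal 4 crosses ← the mainland.
9. animal 1 and animal 3 cross → the island.
10. animal 3 crosses ← the mainland.
11. animal 3, animal 4, and animal 5 cross → the island.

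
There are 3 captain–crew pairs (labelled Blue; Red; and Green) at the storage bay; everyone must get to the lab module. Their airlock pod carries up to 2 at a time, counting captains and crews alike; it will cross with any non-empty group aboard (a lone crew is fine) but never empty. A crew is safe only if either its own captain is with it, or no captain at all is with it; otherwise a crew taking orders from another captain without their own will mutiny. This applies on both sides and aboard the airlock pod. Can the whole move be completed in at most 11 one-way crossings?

Yes

Yes — this plan uses 11 crossings (≤ 11):
1. captain Blue and crew Blue cross → the lab module.
2. captain Blue crosses ← the storage bay.
3. crew Green and crew Red cross → the lab module.
4. crew Blue crosses ← the storage bay.
5. captain Green and captain Red cross → the lab module.
6. captain Red and crew Red cross ← the storage bay.
7. captain Blue and captain Red cross → the lab module.
8. crew Green crosses ← the storage bay.
9. crew Blue and crew Red cross → the lab module.
10. captain Green crosses ← the storage bay.
11. captain Green and crew Green cross → the lab module.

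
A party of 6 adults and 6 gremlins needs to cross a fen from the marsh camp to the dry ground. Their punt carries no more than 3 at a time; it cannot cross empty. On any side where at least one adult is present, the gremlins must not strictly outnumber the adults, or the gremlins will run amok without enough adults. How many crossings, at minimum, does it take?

impossible

Following every safe sequence of crossings from the start, the most of the 12 that can be at the dry ground as the punt arrives there on crossings 1, 3, 5 is 3, 5, 6 respectively; the best ever achieved is 6 of 12.
From crossing 7 on, no configuration arises that was not already reachable earlier: only 17 distinct safe configurations (who is on which side, and where the punt is) can ever be reached, none of them has everyone across, and every continuation just revisits them. They are: 0 adults + 0 gremlins across (punt back at the start); 0 adults + 1 gremlin across (punt there); 0 adults + 1 gremlin across (punt back at the start); 0 adults + 2 gremlins across (punt there); 0 adults + 2 gremlins across (punt back at the start); 0 adults + 3 gremlins across (punt there); 0 adults + 3 gremlins across (punt back at the start); 0 adults + 4 gremlins across (punt there); 0 adults + 4 gremlins across (punt back at the start); 0 adults + 5 gremlins across (punt there); 0 adults + 5 gremlins across (punt back at the start); 0 adults + 6 gremlins across (punt there); 1 adult + 1 gremlin across (punt there); 1 adult + 1 gremlin across (punt back at the start); 2 adults + 2 gremlins across (punt there); 2 adults + 2 gremlins across (punt back at the start); 3 adults + 3 gremlins across (punt there). So no valid plan exists.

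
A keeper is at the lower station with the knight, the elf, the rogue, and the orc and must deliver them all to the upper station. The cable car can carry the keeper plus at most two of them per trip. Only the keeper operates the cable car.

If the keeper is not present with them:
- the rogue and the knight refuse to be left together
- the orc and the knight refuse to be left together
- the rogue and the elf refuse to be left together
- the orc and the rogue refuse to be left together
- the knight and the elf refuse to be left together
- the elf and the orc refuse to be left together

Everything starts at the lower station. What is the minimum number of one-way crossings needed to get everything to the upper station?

Whatever the first load, the items left behind include a forbidden pair without the keeper. No opening move is safe, so no plan exists.

impossible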